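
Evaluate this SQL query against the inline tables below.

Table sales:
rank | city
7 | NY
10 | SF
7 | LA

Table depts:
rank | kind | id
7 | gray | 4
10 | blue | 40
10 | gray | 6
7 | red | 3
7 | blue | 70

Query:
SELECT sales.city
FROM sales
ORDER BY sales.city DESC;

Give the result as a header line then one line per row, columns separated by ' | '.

After SELECT (3 rows):
sales.city
NY
SF
LA
After ORDER BY (3 rows):
sales.city
SF
NY
LA

== RESULT ==
sales.city
SF
NY
LA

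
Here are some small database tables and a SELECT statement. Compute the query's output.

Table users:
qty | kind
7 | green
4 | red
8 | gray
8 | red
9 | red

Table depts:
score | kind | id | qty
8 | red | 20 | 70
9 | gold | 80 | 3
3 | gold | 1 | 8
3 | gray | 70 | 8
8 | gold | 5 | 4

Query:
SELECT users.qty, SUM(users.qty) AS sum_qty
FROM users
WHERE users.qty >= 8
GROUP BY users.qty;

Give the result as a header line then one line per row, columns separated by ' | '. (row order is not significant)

After WHERE (3 rows):
users.qty | users.kind
8 | gray
8 | red
9 | red
After GROUP BY (2 rows):
users.qty | sum_qty
8 | 16
9 | 9

== RESULT ==
users.qty | sum_qty
8 | 16
9 | 9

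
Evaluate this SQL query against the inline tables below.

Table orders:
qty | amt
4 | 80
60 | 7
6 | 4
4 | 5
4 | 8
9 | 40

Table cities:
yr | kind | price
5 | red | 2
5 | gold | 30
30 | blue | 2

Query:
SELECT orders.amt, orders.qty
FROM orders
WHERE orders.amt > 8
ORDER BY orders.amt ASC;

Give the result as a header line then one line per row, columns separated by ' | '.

== RESULT ==
orders.amt | orders.qty
40 | 9
80 | 4

Derivation:
After WHERE (2 rows):
orders.qty | orders.amt
4 | 80
9 | 40
After SELECT (2 rows):
orders.amt | orders.qty
80 | 4
40 | 9
After ORDER BY (2 rows):
orders.amt | orders.qty
40 | 9
80 | 4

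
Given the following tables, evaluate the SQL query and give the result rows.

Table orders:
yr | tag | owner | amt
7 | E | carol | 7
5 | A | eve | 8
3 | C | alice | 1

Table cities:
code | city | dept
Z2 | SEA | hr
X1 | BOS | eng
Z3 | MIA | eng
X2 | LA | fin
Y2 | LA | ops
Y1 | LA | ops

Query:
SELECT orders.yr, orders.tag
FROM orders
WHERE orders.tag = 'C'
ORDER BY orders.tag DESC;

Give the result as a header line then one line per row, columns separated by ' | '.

After WHERE (1 rows):
orders.yr | orders.tag | orders.owner | orders.amt
3 | C | alice | 1
After SELECT (1 rows):
orders.yr | orders.tag
3 | C
After ORDER BY (1 rows):
orders.yr | orders.tag
3 | C

== RESULT ==
orders.yr | orders.tag
3 | C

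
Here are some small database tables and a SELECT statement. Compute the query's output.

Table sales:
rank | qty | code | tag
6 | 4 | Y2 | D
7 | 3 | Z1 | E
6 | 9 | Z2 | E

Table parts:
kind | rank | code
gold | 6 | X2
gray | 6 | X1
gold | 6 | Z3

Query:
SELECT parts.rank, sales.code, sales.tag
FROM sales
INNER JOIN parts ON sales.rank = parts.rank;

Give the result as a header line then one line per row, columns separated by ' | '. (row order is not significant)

After JOIN parts (6 rows):
sales.rank | sales.qty | sales.code | sales.tag | parts.kind | parts.rank | parts.code
6 | 4 | Y2 | D | gold | 6 | X2
6 | 4 | Y2 | D | gray | 6 | X1
6 | 4 | Y2 | D | gold | 6 | Z3
6 | 9 | Z2 | E | gold | 6 | X2
6 | 9 | Z2 | E | gray | 6 | X1
6 | 9 | Z2 | E | gold | 6 | Z3
After SELECT (6 rows):
parts.rank | sales.code | sales.tag
6 | Y2 | D
6 | Y2 | D
6 | Y2 | D
6 | Z2 | E
6 | Z2 | E
6 | Z2 | E

== RESULT ==
parts.rank | sales.code | sales.tag
6 | Y2 | D
6 | Y2 | D
6 | Y2 | D
6 | Z2 | E
6 | Z2 | E
6 | Z2 | E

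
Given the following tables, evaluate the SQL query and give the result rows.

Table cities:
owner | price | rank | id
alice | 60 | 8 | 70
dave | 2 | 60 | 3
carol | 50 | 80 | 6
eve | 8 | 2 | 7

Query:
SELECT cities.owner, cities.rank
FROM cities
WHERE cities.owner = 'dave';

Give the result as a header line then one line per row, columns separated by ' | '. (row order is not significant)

After WHERE (1 rows):
cities.owner | cities.price | cities.rank | cities.id
dave | 2 | 60 | 3
After SELECT (1 rows):
cities.owner | cities.rank
dave | 60

== RESULT ==
cities.owner | cities.rank
dave | 60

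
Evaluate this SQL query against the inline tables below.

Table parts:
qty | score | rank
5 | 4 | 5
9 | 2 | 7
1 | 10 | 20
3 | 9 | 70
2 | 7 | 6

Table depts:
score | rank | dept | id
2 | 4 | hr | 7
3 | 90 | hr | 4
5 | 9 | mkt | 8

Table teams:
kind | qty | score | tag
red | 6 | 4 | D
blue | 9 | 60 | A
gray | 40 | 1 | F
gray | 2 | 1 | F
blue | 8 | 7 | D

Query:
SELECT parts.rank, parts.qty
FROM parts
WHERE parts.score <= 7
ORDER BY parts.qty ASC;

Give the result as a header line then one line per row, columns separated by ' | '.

== RESULT ==
parts.rank | parts.qty
6 | 2
5 | 5
7 | 9

Derivation:
After WHERE (3 rows):
parts.qty | parts.score | parts.rank
5 | 4 | 5
9 | 2 | 7
2 | 7 | 6
After SELECT (3 rows):
parts.rank | parts.qty
5 | 5
7 | 9
6 | 2
After ORDER BY (3 rows):
parts.rank | parts.qty
6 | 2
5 | 5
7 | 9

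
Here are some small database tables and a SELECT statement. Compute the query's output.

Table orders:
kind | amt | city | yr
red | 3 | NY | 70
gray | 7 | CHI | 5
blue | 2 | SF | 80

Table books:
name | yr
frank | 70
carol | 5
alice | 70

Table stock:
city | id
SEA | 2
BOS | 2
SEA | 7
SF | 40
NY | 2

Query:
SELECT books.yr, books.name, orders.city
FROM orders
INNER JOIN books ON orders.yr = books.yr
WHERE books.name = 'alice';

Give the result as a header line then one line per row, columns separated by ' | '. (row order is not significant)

== RESULT ==
books.yr | books.name | orders.city
70 | alice | NY

Derivation:
After JOIN books (3 rows):
orders.kind | orders.amt | orders.city | orders.yr | books.name | books.yr
red | 3 | NY | 70 | frank | 70
red | 3 | NY | 70 | alice | 70
gray | 7 | CHI | 5 | carol | 5
After WHERE (1 rows):
orders.kind | orders.amt | orders.city | orders.yr | books.name | books.yr
red | 3 | NY | 70 | alice | 70
After SELECT (1 rows):
books.yr | books.name | orders.city
70 | alice | NY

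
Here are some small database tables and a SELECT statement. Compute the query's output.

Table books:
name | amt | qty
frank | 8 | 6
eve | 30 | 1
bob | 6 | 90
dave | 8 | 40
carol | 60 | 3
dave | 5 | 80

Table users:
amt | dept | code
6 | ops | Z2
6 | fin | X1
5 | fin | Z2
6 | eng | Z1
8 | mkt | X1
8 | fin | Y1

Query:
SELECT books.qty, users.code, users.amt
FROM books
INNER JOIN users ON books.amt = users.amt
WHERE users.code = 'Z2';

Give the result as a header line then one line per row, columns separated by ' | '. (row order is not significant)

== RESULT ==
books.qty | users.code | users.amt
90 | Z2 | 6
80 | Z2 | 5

Derivation:
After JOIN users (8 rows):
books.name | books.amt | books.qty | users.amt | users.dept | users.code
frank | 8 | 6 | 8 | mkt | X1
frank | 8 | 6 | 8 | fin | Y1
bob | 6 | 90 | 6 | ops | Z2
bob | 6 | 90 | 6 | fin | X1
bob | 6 | 90 | 6 | eng | Z1
dave | 8 | 40 | 8 | mkt | X1
dave | 8 | 40 | 8 | fin | Y1
dave | 5 | 80 | 5 | fin | Z2
After WHERE (2 rows):
books.name | books.amt | books.qty | users.amt | users.dept | users.code
bob | 6 | 90 | 6 | ops | Z2
dave | 5 | 80 | 5 | fin | Z2
After SELECT (2 rows):
books.qty | users.code | users.amt
90 | Z2 | 6
80 | Z2 | 5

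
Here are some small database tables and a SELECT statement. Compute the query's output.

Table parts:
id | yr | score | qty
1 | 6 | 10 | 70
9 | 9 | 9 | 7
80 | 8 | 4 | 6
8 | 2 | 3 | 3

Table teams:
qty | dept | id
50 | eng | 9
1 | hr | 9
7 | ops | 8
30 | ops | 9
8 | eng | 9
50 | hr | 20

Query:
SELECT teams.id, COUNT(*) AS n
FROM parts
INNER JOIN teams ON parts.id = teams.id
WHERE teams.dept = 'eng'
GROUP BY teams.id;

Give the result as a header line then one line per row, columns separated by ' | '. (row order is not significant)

== RESULT ==
teams.id | n
9 | 2

Derivation:
After JOIN teams (5 rows):
parts.id | parts.yr | parts.score | parts.qty | teams.qty | teams.dept | teams.id
9 | 9 | 9 | 7 | 50 | eng | 9
9 | 9 | 9 | 7 | 1 | hr | 9
9 | 9 | 9 | 7 | 30 | ops | 9
9 | 9 | 9 | 7 | 8 | eng | 9
8 | 2 | 3 | 3 | 7 | ops | 8
After WHERE (2 rows):
parts.id | parts.yr | parts.score | parts.qty | teams.qty | teams.dept | teams.id
9 | 9 | 9 | 7 | 50 | eng | 9
9 | 9 | 9 | 7 | 8 | eng | 9
After GROUP BY (1 rows):
teams.id | n
9 | 2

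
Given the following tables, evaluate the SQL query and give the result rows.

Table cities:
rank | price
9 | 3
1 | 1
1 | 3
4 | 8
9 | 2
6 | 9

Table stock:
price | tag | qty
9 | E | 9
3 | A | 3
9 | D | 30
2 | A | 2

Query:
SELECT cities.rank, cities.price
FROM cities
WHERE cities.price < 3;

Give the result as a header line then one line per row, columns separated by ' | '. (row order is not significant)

After WHERE (2 rows):
cities.rank | cities.price
1 | 1
9 | 2
After SELECT (2 rows):
cities.rank | cities.price
1 | 1
9 | 2

== RESULT ==
cities.rank | cities.price
1 | 1
9 | 2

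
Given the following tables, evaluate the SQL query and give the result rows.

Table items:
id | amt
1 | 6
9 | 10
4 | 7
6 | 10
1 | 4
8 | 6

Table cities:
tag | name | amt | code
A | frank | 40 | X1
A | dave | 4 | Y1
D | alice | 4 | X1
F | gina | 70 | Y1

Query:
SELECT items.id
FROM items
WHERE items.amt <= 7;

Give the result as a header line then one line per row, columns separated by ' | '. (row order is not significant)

== RESULT ==
items.id
1
4
1
8

Derivation:
After WHERE (4 rows):
items.id | items.amt
1 | 6
4 | 7
1 | 4
8 | 6
After SELECT (4 rows):
items.id
1
4
1
8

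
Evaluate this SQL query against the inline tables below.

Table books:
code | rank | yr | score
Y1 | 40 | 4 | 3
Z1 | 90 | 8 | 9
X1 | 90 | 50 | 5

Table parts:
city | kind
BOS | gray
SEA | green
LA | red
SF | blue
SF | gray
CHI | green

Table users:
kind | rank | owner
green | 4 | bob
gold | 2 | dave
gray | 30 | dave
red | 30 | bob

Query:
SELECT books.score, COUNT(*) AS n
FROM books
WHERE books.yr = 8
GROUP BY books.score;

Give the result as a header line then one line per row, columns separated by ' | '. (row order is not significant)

== RESULT ==
books.score | n
9 | 1

Derivation:
After WHERE (1 rows):
books.code | books.rank | books.yr | books.score
Z1 | 90 | 8 | 9
After GROUP BY (1 rows):
books.score | n
9 | 1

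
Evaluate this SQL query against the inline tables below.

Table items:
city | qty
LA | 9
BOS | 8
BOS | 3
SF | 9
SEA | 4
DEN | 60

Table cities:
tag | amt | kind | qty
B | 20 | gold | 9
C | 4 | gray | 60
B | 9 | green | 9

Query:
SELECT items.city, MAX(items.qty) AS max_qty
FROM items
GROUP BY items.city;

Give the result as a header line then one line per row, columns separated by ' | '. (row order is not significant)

After GROUP BY (5 rows):
items.city | max_qty
LA | 9
BOS | 8
SF | 9
SEA | 4
DEN | 60

== RESULT ==
items.city | max_qty
LA | 9
BOS | 8
SF | 9
SEA | 4
DEN | 60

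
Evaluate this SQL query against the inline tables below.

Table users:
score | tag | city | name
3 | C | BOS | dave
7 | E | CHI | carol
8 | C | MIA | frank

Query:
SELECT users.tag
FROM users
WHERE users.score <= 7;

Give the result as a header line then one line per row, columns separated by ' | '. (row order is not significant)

After WHERE (2 rows):
users.score | users.tag | users.city | users.name
3 | C | BOS | dave
7 | E | CHI | carol
After SELECT (2 rows):
users.tag
C
E

== RESULT ==
users.tag
C
E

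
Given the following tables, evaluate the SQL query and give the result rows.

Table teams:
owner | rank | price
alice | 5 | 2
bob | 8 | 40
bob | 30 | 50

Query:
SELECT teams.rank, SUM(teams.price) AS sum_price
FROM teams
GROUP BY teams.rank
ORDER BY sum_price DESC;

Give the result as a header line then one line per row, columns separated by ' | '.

== RESULT ==
teams.rank | sum_price
30 | 50
8 | 40
5 | 2

Derivation:
After GROUP BY (3 rows):
teams.rank | sum_price
5 | 2
8 | 40
30 | 50
After ORDER BY (3 rows):
teams.rank | sum_price
30 | 50
8 | 40
5 | 2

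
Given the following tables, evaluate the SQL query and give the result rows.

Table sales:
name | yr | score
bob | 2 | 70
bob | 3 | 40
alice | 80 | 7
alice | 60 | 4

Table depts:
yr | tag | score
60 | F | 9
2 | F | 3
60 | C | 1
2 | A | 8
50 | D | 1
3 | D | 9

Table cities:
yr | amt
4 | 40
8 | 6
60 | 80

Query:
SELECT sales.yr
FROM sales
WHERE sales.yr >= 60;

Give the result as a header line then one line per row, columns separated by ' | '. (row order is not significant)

== RESULT ==
sales.yr
80
60

Derivation:
After WHERE (2 rows):
sales.name | sales.yr | sales.score
alice | 80 | 7
alice | 60 | 4
After SELECT (2 rows):
sales.yr
80
60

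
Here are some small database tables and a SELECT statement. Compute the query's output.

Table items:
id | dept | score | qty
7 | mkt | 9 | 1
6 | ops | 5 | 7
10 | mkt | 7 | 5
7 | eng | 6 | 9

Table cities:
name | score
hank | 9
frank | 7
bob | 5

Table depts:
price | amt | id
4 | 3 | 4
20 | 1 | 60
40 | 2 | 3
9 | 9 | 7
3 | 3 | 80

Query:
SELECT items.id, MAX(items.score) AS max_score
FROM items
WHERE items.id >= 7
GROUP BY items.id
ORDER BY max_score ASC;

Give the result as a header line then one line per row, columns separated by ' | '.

After WHERE (3 rows):
items.id | items.dept | items.score | items.qty
7 | mkt | 9 | 1
10 | mkt | 7 | 5
7 | eng | 6 | 9
After GROUP BY (2 rows):
items.id | max_score
7 | 9
10 | 7
After ORDER BY (2 rows):
items.id | max_score
10 | 7
7 | 9

== RESULT ==
items.id | max_score
10 | 7
7 | 9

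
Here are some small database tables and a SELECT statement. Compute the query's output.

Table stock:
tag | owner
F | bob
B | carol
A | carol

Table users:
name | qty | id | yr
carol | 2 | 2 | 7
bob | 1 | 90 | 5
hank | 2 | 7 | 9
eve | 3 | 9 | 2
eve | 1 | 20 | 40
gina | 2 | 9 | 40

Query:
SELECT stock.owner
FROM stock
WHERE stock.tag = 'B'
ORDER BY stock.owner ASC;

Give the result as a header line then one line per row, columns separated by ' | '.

== RESULT ==
stock.owner
carol

Derivation:
After WHERE (1 rows):
stock.tag | stock.owner
B | carol
After SELECT (1 rows):
stock.owner
carol
After ORDER BY (1 rows):
stock.owner
carol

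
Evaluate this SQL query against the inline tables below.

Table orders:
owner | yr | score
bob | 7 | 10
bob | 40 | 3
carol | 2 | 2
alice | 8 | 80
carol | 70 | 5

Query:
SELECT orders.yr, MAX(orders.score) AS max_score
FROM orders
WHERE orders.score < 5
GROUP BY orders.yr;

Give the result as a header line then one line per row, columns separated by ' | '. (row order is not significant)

After WHERE (2 rows):
orders.owner | orders.yr | orders.score
bob | 40 | 3
carol | 2 | 2
After GROUP BY (2 rows):
orders.yr | max_score
40 | 3
2 | 2

== RESULT ==
orders.yr | max_score
40 | 3
2 | 2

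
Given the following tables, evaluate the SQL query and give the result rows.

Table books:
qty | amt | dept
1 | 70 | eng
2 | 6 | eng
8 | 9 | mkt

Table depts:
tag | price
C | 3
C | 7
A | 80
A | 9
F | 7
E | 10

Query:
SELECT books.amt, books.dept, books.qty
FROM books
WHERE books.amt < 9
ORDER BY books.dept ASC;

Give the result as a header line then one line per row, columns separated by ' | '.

After WHERE (1 rows):
books.qty | books.amt | books.dept
2 | 6 | eng
After SELECT (1 rows):
books.amt | books.dept | books.qty
6 | eng | 2
After ORDER BY (1 rows):
books.amt | books.dept | books.qty
6 | eng | 2

== RESULT ==
books.amt | books.dept | books.qty
6 | eng | 2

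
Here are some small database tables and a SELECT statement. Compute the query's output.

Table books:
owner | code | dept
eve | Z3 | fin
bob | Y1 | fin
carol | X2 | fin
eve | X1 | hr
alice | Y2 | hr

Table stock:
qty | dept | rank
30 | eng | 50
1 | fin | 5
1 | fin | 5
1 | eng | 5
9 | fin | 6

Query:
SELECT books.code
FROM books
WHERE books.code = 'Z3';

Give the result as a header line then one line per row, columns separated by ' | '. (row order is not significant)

== RESULT ==
books.code
Z3

Derivation:
After WHERE (1 rows):
books.owner | books.code | books.dept
eve | Z3 | fin
After SELECT (1 rows):
books.code
Z3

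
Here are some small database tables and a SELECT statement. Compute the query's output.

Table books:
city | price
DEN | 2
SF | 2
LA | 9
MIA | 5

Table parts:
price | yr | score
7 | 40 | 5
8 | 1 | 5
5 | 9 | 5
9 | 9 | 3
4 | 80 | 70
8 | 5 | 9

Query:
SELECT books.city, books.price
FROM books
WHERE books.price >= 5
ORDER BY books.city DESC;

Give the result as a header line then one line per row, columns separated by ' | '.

== RESULT ==
books.city | books.price
MIA | 5
LA | 9

Derivation:
After WHERE (2 rows):
books.city | books.price
LA | 9
MIA | 5
After SELECT (2 rows):
books.city | books.price
LA | 9
MIA | 5
After ORDER BY (2 rows):
books.city | books.price
MIA | 5
LA | 9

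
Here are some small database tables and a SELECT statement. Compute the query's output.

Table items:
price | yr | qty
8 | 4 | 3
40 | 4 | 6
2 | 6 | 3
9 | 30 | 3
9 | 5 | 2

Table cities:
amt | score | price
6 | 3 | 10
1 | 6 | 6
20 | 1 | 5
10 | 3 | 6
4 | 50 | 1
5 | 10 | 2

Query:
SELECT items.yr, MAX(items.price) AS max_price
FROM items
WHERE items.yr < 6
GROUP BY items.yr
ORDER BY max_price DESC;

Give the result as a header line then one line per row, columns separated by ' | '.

== RESULT ==
items.yr | max_price
4 | 40
5 | 9

Derivation:
After WHERE (3 rows):
items.price | items.yr | items.qty
8 | 4 | 3
40 | 4 | 6
9 | 5 | 2
After GROUP BY (2 rows):
items.yr | max_price
4 | 40
5 | 9
After ORDER BY (2 rows):
items.yr | max_price
4 | 40
5 | 9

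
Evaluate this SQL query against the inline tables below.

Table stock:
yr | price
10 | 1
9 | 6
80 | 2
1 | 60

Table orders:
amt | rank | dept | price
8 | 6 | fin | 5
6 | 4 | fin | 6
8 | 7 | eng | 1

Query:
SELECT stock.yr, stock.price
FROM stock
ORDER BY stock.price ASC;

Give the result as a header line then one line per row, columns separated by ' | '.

== RESULT ==
stock.yr | stock.price
10 | 1
80 | 2
9 | 6
1 | 60

Derivation:
After SELECT (4 rows):
stock.yr | stock.price
10 | 1
9 | 6
80 | 2
1 | 60
After ORDER BY (4 rows):
stock.yr | stock.price
10 | 1
80 | 2
9 | 6
1 | 60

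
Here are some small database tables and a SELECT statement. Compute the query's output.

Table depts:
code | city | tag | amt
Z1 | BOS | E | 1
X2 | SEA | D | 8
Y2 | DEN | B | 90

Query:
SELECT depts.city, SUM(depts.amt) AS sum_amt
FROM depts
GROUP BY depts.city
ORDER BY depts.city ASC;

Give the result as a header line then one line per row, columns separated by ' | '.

== RESULT ==
depts.city | sum_amt
BOS | 1
DEN | 90
SEA | 8

Derivation:
After GROUP BY (3 rows):
depts.city | sum_amt
BOS | 1
SEA | 8
DEN | 90
After ORDER BY (3 rows):
depts.city | sum_amt
BOS | 1
DEN | 90
SEA | 8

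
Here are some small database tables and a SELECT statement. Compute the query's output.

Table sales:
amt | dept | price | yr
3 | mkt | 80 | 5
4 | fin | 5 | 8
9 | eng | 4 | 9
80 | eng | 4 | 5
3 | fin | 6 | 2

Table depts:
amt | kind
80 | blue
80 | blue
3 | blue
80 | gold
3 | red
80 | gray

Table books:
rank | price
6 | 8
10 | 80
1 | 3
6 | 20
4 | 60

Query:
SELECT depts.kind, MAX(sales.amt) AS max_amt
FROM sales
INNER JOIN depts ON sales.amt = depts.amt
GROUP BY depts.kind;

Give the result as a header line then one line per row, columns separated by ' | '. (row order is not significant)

After JOIN depts (8 rows):
sales.amt | sales.dept | sales.price | sales.yr | depts.amt | depts.kind
3 | mkt | 80 | 5 | 3 | blue
3 | mkt | 80 | 5 | 3 | red
80 | eng | 4 | 5 | 80 | blue
80 | eng | 4 | 5 | 80 | blue
80 | eng | 4 | 5 | 80 | gold
80 | eng | 4 | 5 | 80 | gray
3 | fin | 6 | 2 | 3 | blue
3 | fin | 6 | 2 | 3 | red
After GROUP BY (4 rows):
depts.kind | max_amt
blue | 80
red | 3
gold | 80
gray | 80

== RESULT ==
depts.kind | max_amt
blue | 80
red | 3
gold | 80
gray | 80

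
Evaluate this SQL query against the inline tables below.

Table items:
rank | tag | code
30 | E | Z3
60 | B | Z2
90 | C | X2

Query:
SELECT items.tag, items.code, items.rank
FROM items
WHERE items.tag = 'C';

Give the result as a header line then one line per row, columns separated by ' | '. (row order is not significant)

== RESULT ==
items.tag | items.code | items.rank
C | X2 | 90

Derivation:
After WHERE (1 rows):
items.rank | items.tag | items.code
90 | C | X2
After SELECT (1 rows):
items.tag | items.code | items.rank
C | X2 | 90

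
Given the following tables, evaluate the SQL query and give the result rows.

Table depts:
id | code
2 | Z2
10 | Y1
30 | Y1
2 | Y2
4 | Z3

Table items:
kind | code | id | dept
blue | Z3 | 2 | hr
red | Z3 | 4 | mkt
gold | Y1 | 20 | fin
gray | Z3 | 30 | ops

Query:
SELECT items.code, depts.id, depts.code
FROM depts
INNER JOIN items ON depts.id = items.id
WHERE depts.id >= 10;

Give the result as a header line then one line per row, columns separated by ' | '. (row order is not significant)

== RESULT ==
items.code | depts.id | depts.code
Z3 | 30 | Y1

Derivation:
After JOIN items (4 rows):
depts.id | depts.code | items.kind | items.code | items.id | items.dept
2 | Z2 | blue | Z3 | 2 | hr
30 | Y1 | gray | Z3 | 30 | ops
2 | Y2 | blue | Z3 | 2 | hr
4 | Z3 | red | Z3 | 4 | mkt
After WHERE (1 rows):
depts.id | depts.code | items.kind | items.code | items.id | items.dept
30 | Y1 | gray | Z3 | 30 | ops
After SELECT (1 rows):
items.code | depts.id | depts.code
Z3 | 30 | Y1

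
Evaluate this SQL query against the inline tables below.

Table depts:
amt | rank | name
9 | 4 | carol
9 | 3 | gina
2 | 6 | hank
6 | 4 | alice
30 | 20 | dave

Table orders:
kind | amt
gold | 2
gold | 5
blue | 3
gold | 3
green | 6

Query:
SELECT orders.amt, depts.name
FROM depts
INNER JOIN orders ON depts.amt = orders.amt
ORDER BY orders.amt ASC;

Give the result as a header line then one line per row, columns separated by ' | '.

After JOIN orders (2 rows):
depts.amt | depts.rank | depts.name | orders.kind | orders.amt
2 | 6 | hank | gold | 2
6 | 4 | alice | green | 6
After SELECT (2 rows):
orders.amt | depts.name
2 | hank
6 | alice
After ORDER BY (2 rows):
orders.amt | depts.name
2 | hank
6 | alice

== RESULT ==
orders.amt | depts.name
2 | hank
6 | alice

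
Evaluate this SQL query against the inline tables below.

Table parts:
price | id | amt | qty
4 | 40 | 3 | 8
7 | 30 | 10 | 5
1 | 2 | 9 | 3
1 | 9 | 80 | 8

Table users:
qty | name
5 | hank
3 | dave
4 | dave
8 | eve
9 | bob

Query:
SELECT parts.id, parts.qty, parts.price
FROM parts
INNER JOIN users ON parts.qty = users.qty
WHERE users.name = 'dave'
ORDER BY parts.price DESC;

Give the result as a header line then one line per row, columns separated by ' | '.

After JOIN users (4 rows):
parts.price | parts.id | parts.amt | parts.qty | users.qty | users.name
4 | 40 | 3 | 8 | 8 | eve
7 | 30 | 10 | 5 | 5 | hank
1 | 2 | 9 | 3 | 3 | dave
1 | 9 | 80 | 8 | 8 | eve
After WHERE (1 rows):
parts.price | parts.id | parts.amt | parts.qty | users.qty | users.name
1 | 2 | 9 | 3 | 3 | dave
After SELECT (1 rows):
parts.id | parts.qty | parts.price
2 | 3 | 1
After ORDER BY (1 rows):
parts.id | parts.qty | parts.price
2 | 3 | 1

== RESULT ==
parts.id | parts.qty | parts.price
2 | 3 | 1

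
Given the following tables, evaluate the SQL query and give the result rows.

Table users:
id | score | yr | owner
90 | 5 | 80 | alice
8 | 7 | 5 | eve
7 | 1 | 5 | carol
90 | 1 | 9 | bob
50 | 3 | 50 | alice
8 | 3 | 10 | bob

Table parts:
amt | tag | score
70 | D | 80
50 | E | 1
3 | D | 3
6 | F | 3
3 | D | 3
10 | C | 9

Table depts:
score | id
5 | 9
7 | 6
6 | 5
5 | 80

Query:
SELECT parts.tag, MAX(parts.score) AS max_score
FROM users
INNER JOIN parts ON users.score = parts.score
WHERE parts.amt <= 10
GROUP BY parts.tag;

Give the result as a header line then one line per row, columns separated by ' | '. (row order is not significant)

After JOIN parts (8 rows):
users.id | users.score | users.yr | users.owner | parts.amt | parts.tag | parts.score
7 | 1 | 5 | carol | 50 | E | 1
90 | 1 | 9 | bob | 50 | E | 1
50 | 3 | 50 | alice | 3 | D | 3
50 | 3 | 50 | alice | 6 | F | 3
50 | 3 | 50 | alice | 3 | D | 3
8 | 3 | 10 | bob | 3 | D | 3
8 | 3 | 10 | bob | 6 | F | 3
8 | 3 | 10 | bob | 3 | D | 3
After WHERE (6 rows):
users.id | users.score | users.yr | users.owner | parts.amt | parts.tag | parts.score
50 | 3 | 50 | alice | 3 | D | 3
50 | 3 | 50 | alice | 6 | F | 3
50 | 3 | 50 | alice | 3 | D | 3
8 | 3 | 10 | bob | 3 | D | 3
8 | 3 | 10 | bob | 6 | F | 3
8 | 3 | 10 | bob | 3 | D | 3
After GROUP BY (2 rows):
parts.tag | max_score
D | 3
F | 3

== RESULT ==
parts.tag | max_score
D | 3
F | 3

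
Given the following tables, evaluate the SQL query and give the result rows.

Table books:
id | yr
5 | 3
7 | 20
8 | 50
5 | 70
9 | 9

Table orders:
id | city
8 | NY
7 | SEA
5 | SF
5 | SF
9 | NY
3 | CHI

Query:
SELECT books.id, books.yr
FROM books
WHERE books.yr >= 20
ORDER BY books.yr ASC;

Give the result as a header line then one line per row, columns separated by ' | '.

After WHERE (3 rows):
books.id | books.yr
7 | 20
8 | 50
5 | 70
After SELECT (3 rows):
books.id | books.yr
7 | 20
8 | 50
5 | 70
After ORDER BY (3 rows):
books.id | books.yr
7 | 20
8 | 50
5 | 70

== RESULT ==
books.id | books.yr
7 | 20
8 | 50
5 | 70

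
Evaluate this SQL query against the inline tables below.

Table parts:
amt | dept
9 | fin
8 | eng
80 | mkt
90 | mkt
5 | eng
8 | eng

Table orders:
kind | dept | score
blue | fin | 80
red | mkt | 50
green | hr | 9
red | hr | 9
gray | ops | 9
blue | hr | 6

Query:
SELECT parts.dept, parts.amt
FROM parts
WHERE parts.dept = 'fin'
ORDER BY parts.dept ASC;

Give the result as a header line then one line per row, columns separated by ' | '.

== RESULT ==
parts.dept | parts.amt
fin | 9

Derivation:
After WHERE (1 rows):
parts.amt | parts.dept
9 | fin
After SELECT (1 rows):
parts.dept | parts.amt
fin | 9
After ORDER BY (1 rows):
parts.dept | parts.amt
fin | 9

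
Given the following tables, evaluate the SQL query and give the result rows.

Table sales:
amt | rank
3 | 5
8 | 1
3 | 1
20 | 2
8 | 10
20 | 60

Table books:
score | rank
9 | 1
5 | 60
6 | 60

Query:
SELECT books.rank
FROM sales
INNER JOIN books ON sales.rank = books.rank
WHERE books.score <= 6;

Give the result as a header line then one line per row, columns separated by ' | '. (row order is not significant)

== RESULT ==
books.rank
60
60

Derivation:
After JOIN books (4 rows):
sales.amt | sales.rank | books.score | books.rank
8 | 1 | 9 | 1
3 | 1 | 9 | 1
20 | 60 | 5 | 60
20 | 60 | 6 | 60
After WHERE (2 rows):
sales.amt | sales.rank | books.score | books.rank
20 | 60 | 5 | 60
20 | 60 | 6 | 60
After SELECT (2 rows):
books.rank
60
60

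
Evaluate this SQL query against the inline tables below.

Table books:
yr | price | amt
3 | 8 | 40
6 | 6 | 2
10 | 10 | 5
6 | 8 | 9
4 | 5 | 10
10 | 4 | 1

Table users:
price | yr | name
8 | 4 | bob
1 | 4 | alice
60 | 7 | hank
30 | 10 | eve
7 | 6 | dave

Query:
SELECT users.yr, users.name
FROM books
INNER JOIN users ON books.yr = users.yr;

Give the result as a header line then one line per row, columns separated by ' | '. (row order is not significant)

After JOIN users (6 rows):
books.yr | books.price | books.amt | users.price | users.yr | users.name
6 | 6 | 2 | 7 | 6 | dave
10 | 10 | 5 | 30 | 10 | eve
6 | 8 | 9 | 7 | 6 | dave
4 | 5 | 10 | 8 | 4 | bob
4 | 5 | 10 | 1 | 4 | alice
10 | 4 | 1 | 30 | 10 | eve
After SELECT (6 rows):
users.yr | users.name
6 | dave
10 | eve
6 | dave
4 | bob
4 | alice
10 | eve

== RESULT ==
users.yr | users.name
6 | dave
10 | eve
6 | dave
4 | bob
4 | alice
10 | eve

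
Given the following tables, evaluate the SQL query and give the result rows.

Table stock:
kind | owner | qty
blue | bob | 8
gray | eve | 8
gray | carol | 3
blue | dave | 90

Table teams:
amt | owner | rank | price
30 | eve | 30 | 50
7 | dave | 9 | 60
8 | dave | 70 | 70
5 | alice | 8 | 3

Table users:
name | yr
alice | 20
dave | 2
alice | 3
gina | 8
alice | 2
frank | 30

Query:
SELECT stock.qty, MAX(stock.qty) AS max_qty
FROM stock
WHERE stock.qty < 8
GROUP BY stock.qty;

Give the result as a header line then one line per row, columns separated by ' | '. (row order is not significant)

After WHERE (1 rows):
stock.kind | stock.owner | stock.qty
gray | carol | 3
After GROUP BY (1 rows):
stock.qty | max_qty
3 | 3

== RESULT ==
stock.qty | max_qty
3 | 3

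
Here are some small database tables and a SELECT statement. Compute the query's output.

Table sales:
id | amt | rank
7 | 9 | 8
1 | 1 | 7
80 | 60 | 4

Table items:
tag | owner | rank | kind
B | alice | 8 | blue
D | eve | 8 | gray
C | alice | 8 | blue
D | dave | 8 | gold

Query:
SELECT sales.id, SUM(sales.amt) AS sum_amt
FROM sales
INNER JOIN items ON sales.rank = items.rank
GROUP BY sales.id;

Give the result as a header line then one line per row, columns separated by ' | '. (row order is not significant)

== RESULT ==
sales.id | sum_amt
7 | 36

Derivation:
After JOIN items (4 rows):
sales.id | sales.amt | sales.rank | items.tag | items.owner | items.rank | items.kind
7 | 9 | 8 | B | alice | 8 | blue
7 | 9 | 8 | D | eve | 8 | gray
7 | 9 | 8 | C | alice | 8 | blue
7 | 9 | 8 | D | dave | 8 | gold
After GROUP BY (1 rows):
sales.id | sum_amt
7 | 36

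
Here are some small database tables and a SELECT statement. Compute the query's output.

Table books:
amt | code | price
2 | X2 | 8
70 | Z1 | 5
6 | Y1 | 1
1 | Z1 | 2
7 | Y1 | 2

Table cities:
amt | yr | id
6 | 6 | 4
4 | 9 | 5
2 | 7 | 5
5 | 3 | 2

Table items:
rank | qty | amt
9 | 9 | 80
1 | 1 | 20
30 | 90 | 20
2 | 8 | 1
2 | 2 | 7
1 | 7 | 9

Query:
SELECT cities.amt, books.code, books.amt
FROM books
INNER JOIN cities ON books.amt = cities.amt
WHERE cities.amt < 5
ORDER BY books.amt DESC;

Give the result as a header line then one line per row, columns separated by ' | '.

== RESULT ==
cities.amt | books.code | books.amt
2 | X2 | 2

Derivation:
After JOIN cities (2 rows):
books.amt | books.code | books.price | cities.amt | cities.yr | cities.id
2 | X2 | 8 | 2 | 7 | 5
6 | Y1 | 1 | 6 | 6 | 4
After WHERE (1 rows):
books.amt | books.code | books.price | cities.amt | cities.yr | cities.id
2 | X2 | 8 | 2 | 7 | 5
After SELECT (1 rows):
cities.amt | books.code | books.amt
2 | X2 | 2
After ORDER BY (1 rows):
cities.amt | books.code | books.amt
2 | X2 | 2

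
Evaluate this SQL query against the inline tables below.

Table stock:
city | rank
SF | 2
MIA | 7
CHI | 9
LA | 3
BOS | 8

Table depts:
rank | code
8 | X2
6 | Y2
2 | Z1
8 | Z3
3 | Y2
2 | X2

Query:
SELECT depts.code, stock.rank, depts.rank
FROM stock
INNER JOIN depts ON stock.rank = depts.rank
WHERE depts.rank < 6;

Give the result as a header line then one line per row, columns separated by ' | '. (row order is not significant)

After JOIN depts (5 rows):
stock.city | stock.rank | depts.rank | depts.code
SF | 2 | 2 | Z1
SF | 2 | 2 | X2
LA | 3 | 3 | Y2
BOS | 8 | 8 | X2
BOS | 8 | 8 | Z3
After WHERE (3 rows):
stock.city | stock.rank | depts.rank | depts.code
SF | 2 | 2 | Z1
SF | 2 | 2 | X2
LA | 3 | 3 | Y2
After SELECT (3 rows):
depts.code | stock.rank | depts.rank
Z1 | 2 | 2
X2 | 2 | 2
Y2 | 3 | 3

== RESULT ==
depts.code | stock.rank | depts.rank
Z1 | 2 | 2
X2 | 2 | 2
Y2 | 3 | 3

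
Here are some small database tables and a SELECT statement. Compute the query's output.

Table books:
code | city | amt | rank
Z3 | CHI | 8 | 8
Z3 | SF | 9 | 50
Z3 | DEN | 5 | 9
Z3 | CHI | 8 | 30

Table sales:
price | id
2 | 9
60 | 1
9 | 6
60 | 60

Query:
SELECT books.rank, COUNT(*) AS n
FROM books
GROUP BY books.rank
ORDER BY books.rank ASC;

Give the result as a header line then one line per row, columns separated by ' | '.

== RESULT ==
books.rank | n
8 | 1
9 | 1
30 | 1
50 | 1

Derivation:
After GROUP BY (4 rows):
books.rank | n
8 | 1
50 | 1
9 | 1
30 | 1
After ORDER BY (4 rows):
books.rank | n
8 | 1
9 | 1
30 | 1
50 | 1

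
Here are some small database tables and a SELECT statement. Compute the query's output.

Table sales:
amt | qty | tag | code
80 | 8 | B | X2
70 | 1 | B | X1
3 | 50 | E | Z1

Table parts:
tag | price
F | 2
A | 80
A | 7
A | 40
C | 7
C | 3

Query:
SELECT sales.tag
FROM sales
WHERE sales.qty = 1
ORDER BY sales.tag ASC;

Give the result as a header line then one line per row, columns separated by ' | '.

After WHERE (1 rows):
sales.amt | sales.qty | sales.tag | sales.code
70 | 1 | B | X1
After SELECT (1 rows):
sales.tag
B
After ORDER BY (1 rows):
sales.tag
B

== RESULT ==
sales.tag
B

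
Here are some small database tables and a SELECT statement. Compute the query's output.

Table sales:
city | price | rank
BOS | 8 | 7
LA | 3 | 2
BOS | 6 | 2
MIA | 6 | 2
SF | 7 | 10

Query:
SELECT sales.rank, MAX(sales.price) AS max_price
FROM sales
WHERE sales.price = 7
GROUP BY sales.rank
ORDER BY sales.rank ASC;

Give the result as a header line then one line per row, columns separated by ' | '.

After WHERE (1 rows):
sales.city | sales.price | sales.rank
SF | 7 | 10
After GROUP BY (1 rows):
sales.rank | max_price
10 | 7
After ORDER BY (1 rows):
sales.rank | max_price
10 | 7

== RESULT ==
sales.rank | max_price
10 | 7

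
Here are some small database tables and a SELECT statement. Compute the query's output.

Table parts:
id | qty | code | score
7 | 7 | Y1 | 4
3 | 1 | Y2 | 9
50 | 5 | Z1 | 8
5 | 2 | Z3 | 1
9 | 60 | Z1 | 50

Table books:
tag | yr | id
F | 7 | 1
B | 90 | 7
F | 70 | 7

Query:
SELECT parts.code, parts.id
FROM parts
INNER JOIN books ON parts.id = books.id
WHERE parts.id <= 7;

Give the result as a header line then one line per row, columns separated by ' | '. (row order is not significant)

== RESULT ==
parts.code | parts.id
Y1 | 7
Y1 | 7

Derivation:
After JOIN books (2 rows):
parts.id | parts.qty | parts.code | parts.score | books.tag | books.yr | books.id
7 | 7 | Y1 | 4 | B | 90 | 7
7 | 7 | Y1 | 4 | F | 70 | 7
After WHERE (2 rows):
parts.id | parts.qty | parts.code | parts.score | books.tag | books.yr | books.id
7 | 7 | Y1 | 4 | B | 90 | 7
7 | 7 | Y1 | 4 | F | 70 | 7
After SELECT (2 rows):
parts.code | parts.id
Y1 | 7
Y1 | 7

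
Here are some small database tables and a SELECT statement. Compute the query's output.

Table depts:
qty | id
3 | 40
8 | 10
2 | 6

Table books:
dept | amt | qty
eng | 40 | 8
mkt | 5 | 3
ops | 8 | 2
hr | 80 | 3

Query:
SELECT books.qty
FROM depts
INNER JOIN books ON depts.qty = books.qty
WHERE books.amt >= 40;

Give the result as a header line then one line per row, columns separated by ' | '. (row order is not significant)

== RESULT ==
books.qty
3
8

Derivation:
After JOIN books (4 rows):
depts.qty | depts.id | books.dept | books.amt | books.qty
3 | 40 | mkt | 5 | 3
3 | 40 | hr | 80 | 3
8 | 10 | eng | 40 | 8
2 | 6 | ops | 8 | 2
After WHERE (2 rows):
depts.qty | depts.id | books.dept | books.amt | books.qty
3 | 40 | hr | 80 | 3
8 | 10 | eng | 40 | 8
After SELECT (2 rows):
books.qty
3
8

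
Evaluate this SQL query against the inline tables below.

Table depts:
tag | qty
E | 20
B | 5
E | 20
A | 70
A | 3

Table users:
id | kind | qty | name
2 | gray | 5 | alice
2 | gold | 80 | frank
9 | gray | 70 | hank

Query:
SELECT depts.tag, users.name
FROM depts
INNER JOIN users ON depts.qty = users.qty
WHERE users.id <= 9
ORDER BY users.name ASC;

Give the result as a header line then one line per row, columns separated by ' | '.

After JOIN users (2 rows):
depts.tag | depts.qty | users.id | users.kind | users.qty | users.name
B | 5 | 2 | gray | 5 | alice
A | 70 | 9 | gray | 70 | hank
After WHERE (2 rows):
depts.tag | depts.qty | users.id | users.kind | users.qty | users.name
B | 5 | 2 | gray | 5 | alice
A | 70 | 9 | gray | 70 | hank
After SELECT (2 rows):
depts.tag | users.name
B | alice
A | hank
After ORDER BY (2 rows):
depts.tag | users.name
B | alice
A | hank

== RESULT ==
depts.tag | users.name
B | alice
A | hank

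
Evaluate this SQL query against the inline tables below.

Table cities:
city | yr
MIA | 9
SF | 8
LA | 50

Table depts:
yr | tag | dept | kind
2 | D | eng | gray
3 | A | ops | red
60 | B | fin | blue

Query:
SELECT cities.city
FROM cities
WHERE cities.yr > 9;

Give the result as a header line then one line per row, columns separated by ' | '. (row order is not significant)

== RESULT ==
cities.city
LA

Derivation:
After WHERE (1 rows):
cities.city | cities.yr
LA | 50
After SELECT (1 rows):
cities.city
LA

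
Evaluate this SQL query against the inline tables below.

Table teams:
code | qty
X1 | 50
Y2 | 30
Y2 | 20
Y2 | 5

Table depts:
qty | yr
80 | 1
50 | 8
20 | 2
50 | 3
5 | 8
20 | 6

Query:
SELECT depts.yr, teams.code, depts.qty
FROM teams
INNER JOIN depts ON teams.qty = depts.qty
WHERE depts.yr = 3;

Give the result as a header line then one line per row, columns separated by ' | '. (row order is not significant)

After JOIN depts (5 rows):
teams.code | teams.qty | depts.qty | depts.yr
X1 | 50 | 50 | 8
X1 | 50 | 50 | 3
Y2 | 20 | 20 | 2
Y2 | 20 | 20 | 6
Y2 | 5 | 5 | 8
After WHERE (1 rows):
teams.code | teams.qty | depts.qty | depts.yr
X1 | 50 | 50 | 3
After SELECT (1 rows):
depts.yr | teams.code | depts.qty
3 | X1 | 50

== RESULT ==
depts.yr | teams.code | depts.qty
3 | X1 | 50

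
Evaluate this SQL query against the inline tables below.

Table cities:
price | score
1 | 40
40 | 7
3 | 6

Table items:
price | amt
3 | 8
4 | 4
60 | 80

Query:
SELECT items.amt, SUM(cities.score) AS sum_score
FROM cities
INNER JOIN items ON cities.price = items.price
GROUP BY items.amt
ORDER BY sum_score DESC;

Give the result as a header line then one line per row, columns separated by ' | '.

After JOIN items (1 rows):
cities.price | cities.score | items.price | items.amt
3 | 6 | 3 | 8
After GROUP BY (1 rows):
items.amt | sum_score
8 | 6
After ORDER BY (1 rows):
items.amt | sum_score
8 | 6

== RESULT ==
items.amt | sum_score
8 | 6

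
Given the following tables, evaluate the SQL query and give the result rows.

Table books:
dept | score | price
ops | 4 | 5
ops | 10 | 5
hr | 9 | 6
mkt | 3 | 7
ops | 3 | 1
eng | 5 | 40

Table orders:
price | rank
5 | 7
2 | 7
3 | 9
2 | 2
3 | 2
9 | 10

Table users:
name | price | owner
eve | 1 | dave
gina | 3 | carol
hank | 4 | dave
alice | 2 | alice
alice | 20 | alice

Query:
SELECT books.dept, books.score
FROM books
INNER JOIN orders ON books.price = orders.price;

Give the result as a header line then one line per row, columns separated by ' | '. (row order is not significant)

== RESULT ==
books.dept | books.score
ops | 4
ops | 10

Derivation:
After JOIN orders (2 rows):
books.dept | books.score | books.price | orders.price | orders.rank
ops | 4 | 5 | 5 | 7
ops | 10 | 5 | 5 | 7
After SELECT (2 rows):
books.dept | books.score
ops | 4
ops | 10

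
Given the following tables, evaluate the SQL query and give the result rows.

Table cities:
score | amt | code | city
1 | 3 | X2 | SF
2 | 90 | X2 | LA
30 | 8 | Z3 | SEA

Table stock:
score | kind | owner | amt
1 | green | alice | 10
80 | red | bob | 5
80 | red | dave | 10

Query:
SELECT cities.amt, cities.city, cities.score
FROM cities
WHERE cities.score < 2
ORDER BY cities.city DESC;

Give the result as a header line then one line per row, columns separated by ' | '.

After WHERE (1 rows):
cities.score | cities.amt | cities.code | cities.city
1 | 3 | X2 | SF
After SELECT (1 rows):
cities.amt | cities.city | cities.score
3 | SF | 1
After ORDER BY (1 rows):
cities.amt | cities.city | cities.score
3 | SF | 1

== RESULT ==
cities.amt | cities.city | cities.score
3 | SF | 1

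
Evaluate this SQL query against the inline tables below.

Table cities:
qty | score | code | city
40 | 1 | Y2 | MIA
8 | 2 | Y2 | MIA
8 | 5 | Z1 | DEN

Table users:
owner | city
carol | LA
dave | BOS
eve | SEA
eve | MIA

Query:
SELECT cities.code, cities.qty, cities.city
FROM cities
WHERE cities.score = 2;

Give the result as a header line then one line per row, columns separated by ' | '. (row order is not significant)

After WHERE (1 rows):
cities.qty | cities.score | cities.code | cities.city
8 | 2 | Y2 | MIA
After SELECT (1 rows):
cities.code | cities.qty | cities.city
Y2 | 8 | MIA

== RESULT ==
cities.code | cities.qty | cities.city
Y2 | 8 | MIA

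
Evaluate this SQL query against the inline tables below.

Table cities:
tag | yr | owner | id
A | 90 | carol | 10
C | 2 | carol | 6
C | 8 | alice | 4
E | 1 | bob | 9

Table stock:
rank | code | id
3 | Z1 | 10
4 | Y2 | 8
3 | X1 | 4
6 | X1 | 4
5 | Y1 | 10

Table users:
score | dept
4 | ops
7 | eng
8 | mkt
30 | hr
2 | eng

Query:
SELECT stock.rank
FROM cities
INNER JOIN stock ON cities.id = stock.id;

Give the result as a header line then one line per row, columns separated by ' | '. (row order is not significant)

== RESULT ==
stock.rank
3
5
3
6

Derivation:
After JOIN stock (4 rows):
cities.tag | cities.yr | cities.owner | cities.id | stock.rank | stock.code | stock.id
A | 90 | carol | 10 | 3 | Z1 | 10
A | 90 | carol | 10 | 5 | Y1 | 10
C | 8 | alice | 4 | 3 | X1 | 4
C | 8 | alice | 4 | 6 | X1 | 4
After SELECT (4 rows):
stock.rank
3
5
3
6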